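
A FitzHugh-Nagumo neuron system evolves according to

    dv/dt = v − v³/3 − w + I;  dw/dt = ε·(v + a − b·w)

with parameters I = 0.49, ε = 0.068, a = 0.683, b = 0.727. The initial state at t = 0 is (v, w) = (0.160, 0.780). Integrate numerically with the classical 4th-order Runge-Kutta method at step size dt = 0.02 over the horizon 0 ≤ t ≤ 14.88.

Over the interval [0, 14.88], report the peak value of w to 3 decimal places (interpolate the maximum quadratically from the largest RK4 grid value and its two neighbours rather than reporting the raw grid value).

t=0.000: state=(0.160, 0.780)
step 1 (dt=0.02): k1=(-0.131, 0.019), k2=(-0.133, 0.019), k3=(-0.133, 0.019), k4=(-0.134, 0.019); state += dt/6·(k1+2k2+2k3+k4)
t=0.020: state=(0.157, 0.780)
t=0.040: state=(0.155, 0.781)
t=0.060: state=(0.152, 0.781)
continuing one RK4 step at a time; state shown every 25 steps (Δt=0.5):
t=0.500: state=(0.073, 0.788)
t=1.000: state=(-0.075, 0.792)
t=1.500: state=(-0.317, 0.789)
t=2.000: state=(-0.687, 0.776)
t=2.500: state=(-1.146, 0.750)
t=3.000: state=(-1.523, 0.709)
t=3.500: state=(-1.710, 0.660)
t=4.000: state=(-1.768, 0.608)
t=4.500: state=(-1.772, 0.556)
t=5.000: state=(-1.758, 0.506)
t=5.500: state=(-1.738, 0.458)
t=6.000: state=(-1.716, 0.412)
t=6.500: state=(-1.693, 0.368)
t=7.000: state=(-1.670, 0.325)
t=7.500: state=(-1.646, 0.285)
t=8.000: state=(-1.623, 0.246)
t=8.500: state=(-1.600, 0.208)
t=9.000: state=(-1.577, 0.173)
t=9.500: state=(-1.553, 0.139)
t=10.000: state=(-1.530, 0.107)
t=10.500: state=(-1.506, 0.076)
t=11.000: state=(-1.483, 0.047)
t=11.500: state=(-1.459, 0.020)
t=12.000: state=(-1.436, -0.007)
t=12.500: state=(-1.412, -0.031)
t=13.000: state=(-1.388, -0.055)
t=13.500: state=(-1.364, -0.077)
t=14.000: state=(-1.340, -0.097)
t=14.500: state=(-1.315, -0.116)
t=14.880: state=(-1.296, -0.130)
largest grid value and its neighbours: w(1.060)=0.79188, w(1.080)=0.79188, w(1.100)=0.79188
parabola through these three points peaks at t≈1.083 with w≈0.79188

max w = 0.792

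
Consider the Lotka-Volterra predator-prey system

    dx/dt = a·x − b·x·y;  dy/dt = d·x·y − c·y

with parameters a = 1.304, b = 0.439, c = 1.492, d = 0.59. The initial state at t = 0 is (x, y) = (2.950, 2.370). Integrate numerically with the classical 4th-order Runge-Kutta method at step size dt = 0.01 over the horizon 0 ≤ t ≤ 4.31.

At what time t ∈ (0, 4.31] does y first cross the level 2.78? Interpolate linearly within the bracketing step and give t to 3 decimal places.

t=0.000: state=(2.950, 2.370)
step 1 (dt=0.01): k1=(0.778, 0.589), k2=(0.775, 0.595), k3=(0.775, 0.595), k4=(0.772, 0.601); state += dt/6·(k1+2k2+2k3+k4)
t=0.010: state=(2.958, 2.376)
t=0.020: state=(2.965, 2.382)
t=0.030: state=(2.973, 2.388)
continuing one RK4 step at a time; state shown every 20 steps (Δt=0.2):
t=0.200: state=(3.091, 2.512)
t=0.400: state=(3.193, 2.702)
t=0.470: state=(3.215, 2.779)
next step: t=0.480: state=(3.218, 2.790) — y has crossed 2.78
linear interpolation between t=0.470 (2.77871) and t=0.480 (2.79001) → t≈0.471

t = 0.471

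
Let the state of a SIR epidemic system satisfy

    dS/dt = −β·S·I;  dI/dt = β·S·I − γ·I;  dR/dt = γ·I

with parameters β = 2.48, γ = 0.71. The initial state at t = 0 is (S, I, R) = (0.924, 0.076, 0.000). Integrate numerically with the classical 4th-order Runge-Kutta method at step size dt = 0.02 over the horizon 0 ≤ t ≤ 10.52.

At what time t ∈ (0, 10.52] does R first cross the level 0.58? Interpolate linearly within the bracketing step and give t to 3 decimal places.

t = 2.903

t=0.000: state=(0.924, 0.076, 0.000)
step 1 (dt=0.02): k1=(-0.174, 0.120, 0.054), k2=(-0.177, 0.122, 0.055), k3=(-0.177, 0.122, 0.055), k4=(-0.179, 0.123, 0.056); state += dt/6·(k1+2k2+2k3+k4)
t=0.020: state=(0.920, 0.078, 0.001)
t=0.040: state=(0.917, 0.081, 0.002)
t=0.060: state=(0.913, 0.083, 0.003)
continuing one RK4 step at a time; state shown every 25 steps (Δt=0.5):
t=0.500: state=(0.803, 0.157, 0.040)
t=1.000: state=(0.619, 0.267, 0.115)
t=1.500: state=(0.419, 0.355, 0.227)
t=2.000: state=(0.264, 0.377, 0.359)
t=2.500: state=(0.168, 0.344, 0.488)
t=2.900: state=(0.122, 0.299, 0.579)
next step: t=2.920: state=(0.120, 0.296, 0.584) — R has crossed 0.58
linear interpolation between t=2.900 (0.57937) and t=2.920 (0.58359) → t≈2.903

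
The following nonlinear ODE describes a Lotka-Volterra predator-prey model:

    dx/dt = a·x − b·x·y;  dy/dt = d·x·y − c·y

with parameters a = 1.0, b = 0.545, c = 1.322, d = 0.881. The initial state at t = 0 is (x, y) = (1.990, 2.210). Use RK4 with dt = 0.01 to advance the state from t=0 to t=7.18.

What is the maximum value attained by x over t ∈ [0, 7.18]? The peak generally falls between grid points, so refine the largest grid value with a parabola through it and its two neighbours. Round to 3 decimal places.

t=0.000: state=(1.990, 2.210)
step 1 (dt=0.01): k1=(-0.407, 0.953), k2=(-0.412, 0.951), k3=(-0.412, 0.951), k4=(-0.416, 0.949); state += dt/6·(k1+2k2+2k3+k4)
t=0.010: state=(1.986, 2.220)
t=0.020: state=(1.982, 2.229)
t=0.030: state=(1.977, 2.238)
continuing one RK4 step at a time; state shown every 25 steps (Δt=0.25):
t=0.250: state=(1.862, 2.429)
t=0.500: state=(1.697, 2.584)
t=0.750: state=(1.524, 2.648)
t=1.000: state=(1.366, 2.614)
t=1.250: state=(1.237, 2.501)
t=1.500: state=(1.142, 2.334)
t=1.750: state=(1.081, 2.141)
t=2.000: state=(1.051, 1.945)
t=2.250: state=(1.049, 1.760)
t=2.500: state=(1.072, 1.597)
t=2.750: state=(1.118, 1.459)
t=3.000: state=(1.186, 1.351)
t=3.250: state=(1.274, 1.272)
t=3.500: state=(1.380, 1.224)
t=3.750: state=(1.502, 1.208)
t=4.000: state=(1.635, 1.226)
t=4.250: state=(1.770, 1.282)
t=4.500: state=(1.897, 1.380)
t=4.750: state=(2.000, 1.523)
t=5.000: state=(2.061, 1.714)
t=5.250: state=(2.063, 1.941)
t=5.500: state=(2.000, 2.185)
t=5.750: state=(1.877, 2.409)
t=6.000: state=(1.715, 2.572)
t=6.250: state=(1.542, 2.646)
t=6.500: state=(1.381, 2.622)
t=6.750: state=(1.249, 2.516)
t=7.000: state=(1.150, 2.353)
t=7.180: state=(1.101, 2.217)
largest grid value and its neighbours: x(5.130)=2.07019, x(5.140)=2.07021, x(5.150)=2.07013
parabola through these three points peaks at t≈5.137 with x≈2.07022

max x = 2.070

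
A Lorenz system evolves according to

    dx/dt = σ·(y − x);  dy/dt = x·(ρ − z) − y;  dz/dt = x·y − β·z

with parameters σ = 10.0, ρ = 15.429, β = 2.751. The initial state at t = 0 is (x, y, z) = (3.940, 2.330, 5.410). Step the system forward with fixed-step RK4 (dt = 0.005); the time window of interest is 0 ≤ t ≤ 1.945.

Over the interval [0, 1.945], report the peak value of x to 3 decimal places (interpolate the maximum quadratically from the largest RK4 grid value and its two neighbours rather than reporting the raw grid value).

max x = 10.609

t=0.000: state=(3.940, 2.330, 5.410)
step 1 (dt=0.005): k1=(-16.100, 37.145, -5.703), k2=(-14.769, 36.704, -5.395), k3=(-14.813, 36.736, -5.393), k4=(-13.523, 36.323, -5.091); state += dt/6·(k1+2k2+2k3+k4)
t=0.005: state=(3.866, 2.514, 5.383)
t=0.010: state=(3.804, 2.693, 5.359)
t=0.015: state=(3.755, 2.870, 5.338)
continuing one RK4 step at a time; state shown every 20 steps (Δt=0.1):
t=0.100: state=(4.188, 5.766, 5.494)
t=0.200: state=(6.609, 9.707, 7.868)
t=0.300: state=(9.723, 12.251, 14.277)
t=0.400: state=(10.291, 8.552, 20.689)
t=0.500: state=(7.035, 3.124, 20.034)
t=0.600: state=(3.765, 1.393, 16.144)
t=0.700: state=(2.274, 1.534, 12.608)
t=0.800: state=(2.040, 2.226, 9.912)
t=0.900: state=(2.563, 3.418, 8.085)
t=1.000: state=(3.790, 5.425, 7.362)
t=1.100: state=(5.873, 8.379, 8.539)
t=1.200: state=(8.502, 10.923, 12.799)
t=1.300: state=(9.779, 9.500, 18.431)
t=1.400: state=(7.950, 5.033, 19.722)
t=1.500: state=(5.064, 2.611, 17.000)
t=1.600: state=(3.353, 2.362, 13.752)
t=1.700: state=(2.937, 3.020, 11.150)
t=1.800: state=(3.422, 4.289, 9.465)
t=1.900: state=(4.664, 6.279, 9.053)
t=1.945: state=(5.462, 7.382, 9.466)
largest grid value and its neighbours: x(0.360)=10.60525, x(0.365)=10.60865, x(0.370)=10.59986
parabola through these three points peaks at t≈0.364 with x≈10.60895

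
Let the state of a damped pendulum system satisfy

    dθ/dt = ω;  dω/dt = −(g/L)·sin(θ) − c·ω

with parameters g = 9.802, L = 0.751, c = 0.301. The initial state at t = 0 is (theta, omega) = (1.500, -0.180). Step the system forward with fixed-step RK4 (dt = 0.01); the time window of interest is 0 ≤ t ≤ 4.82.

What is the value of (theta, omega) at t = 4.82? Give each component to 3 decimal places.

t=0.000: state=(1.500, -0.180)
step 1 (dt=0.01): k1=(-0.180, -12.965), k2=(-0.245, -12.945), k3=(-0.245, -12.944), k4=(-0.309, -12.924); state += dt/6·(k1+2k2+2k3+k4)
t=0.010: state=(1.498, -0.309)
t=0.020: state=(1.494, -0.438)
t=0.030: state=(1.489, -0.567)
continuing one RK4 step at a time; state shown every 20 steps (Δt=0.2):
t=0.200: state=(1.212, -2.655)
t=0.400: state=(0.484, -4.399)
t=0.600: state=(-0.415, -4.207)
t=0.800: state=(-1.075, -2.208)
t=1.000: state=(-1.267, 0.291)
t=1.200: state=(-0.972, 2.584)
t=1.400: state=(-0.295, 3.943)
t=1.600: state=(0.478, 3.457)
t=1.800: state=(0.989, 1.512)
t=2.000: state=(1.061, -0.790)
t=2.200: state=(0.697, -2.731)
t=2.400: state=(0.047, -3.498)
t=2.600: state=(-0.587, -2.584)
t=2.800: state=(-0.919, -0.647)
t=3.000: state=(-0.840, 1.394)
t=3.200: state=(-0.401, 2.818)
t=3.400: state=(0.197, 2.904)
t=3.600: state=(0.667, 1.630)
t=3.800: state=(0.810, -0.229)
t=4.000: state=(0.589, -1.894)
t=4.200: state=(0.112, -2.670)
t=4.400: state=(-0.390, -2.138)
t=4.600: state=(-0.680, -0.670)
t=4.800: state=(-0.646, 0.982)
t=4.820: state=(-0.625, 1.131)

(theta, omega) = (-0.625, 1.131)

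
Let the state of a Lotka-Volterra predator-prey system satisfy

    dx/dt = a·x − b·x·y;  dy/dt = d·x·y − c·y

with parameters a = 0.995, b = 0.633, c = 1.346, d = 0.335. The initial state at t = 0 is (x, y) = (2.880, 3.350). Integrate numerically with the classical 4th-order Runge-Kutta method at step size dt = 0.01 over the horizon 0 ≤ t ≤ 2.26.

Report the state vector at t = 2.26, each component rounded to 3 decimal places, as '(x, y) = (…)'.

(x, y) = (2.354, 0.670)

t=0.000: state=(2.880, 3.350)
step 1 (dt=0.01): k1=(-3.242, -1.277), k2=(-3.212, -1.293), k3=(-3.212, -1.293), k4=(-3.182, -1.308); state += dt/6·(k1+2k2+2k3+k4)
t=0.010: state=(2.848, 3.337)
t=0.020: state=(2.816, 3.324)
t=0.030: state=(2.785, 3.310)
continuing one RK4 step at a time; state shown every 10 steps (Δt=0.1):
t=0.100: state=(2.585, 3.208)
t=0.200: state=(2.342, 3.045)
t=0.300: state=(2.145, 2.869)
t=0.400: state=(1.988, 2.687)
t=0.500: state=(1.863, 2.505)
t=0.600: state=(1.766, 2.327)
t=0.700: state=(1.693, 2.155)
t=0.800: state=(1.640, 1.991)
t=0.900: state=(1.605, 1.838)
t=1.000: state=(1.585, 1.695)
t=1.100: state=(1.580, 1.562)
t=1.200: state=(1.587, 1.439)
t=1.300: state=(1.606, 1.327)
t=1.400: state=(1.637, 1.225)
t=1.500: state=(1.678, 1.132)
t=1.600: state=(1.730, 1.047)
t=1.700: state=(1.793, 0.971)
t=1.800: state=(1.867, 0.902)
t=1.900: state=(1.951, 0.841)
t=2.000: state=(2.048, 0.786)
t=2.100: state=(2.155, 0.737)
t=2.200: state=(2.276, 0.694)
t=2.260: state=(2.354, 0.670)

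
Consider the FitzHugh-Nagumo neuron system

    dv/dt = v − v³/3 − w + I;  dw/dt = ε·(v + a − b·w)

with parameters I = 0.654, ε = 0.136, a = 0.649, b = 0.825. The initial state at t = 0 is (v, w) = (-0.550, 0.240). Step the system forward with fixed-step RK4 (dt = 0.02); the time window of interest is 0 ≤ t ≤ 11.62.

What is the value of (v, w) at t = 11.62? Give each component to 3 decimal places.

(v, w) = (0.405, -0.008)

t=0.000: state=(-0.550, 0.240)
step 1 (dt=0.02): k1=(-0.081, -0.013), k2=(-0.081, -0.014), k3=(-0.081, -0.014), k4=(-0.081, -0.014); state += dt/6·(k1+2k2+2k3+k4)
t=0.020: state=(-0.552, 0.240)
t=0.040: state=(-0.553, 0.239)
t=0.060: state=(-0.555, 0.239)
continuing one RK4 step at a time; state shown every 25 steps (Δt=0.5):
t=0.500: state=(-0.596, 0.232)
t=1.000: state=(-0.654, 0.221)
t=1.500: state=(-0.723, 0.206)
t=2.000: state=(-0.802, 0.188)
t=2.500: state=(-0.884, 0.165)
t=3.000: state=(-0.963, 0.137)
t=3.500: state=(-1.031, 0.107)
t=4.000: state=(-1.080, 0.074)
t=4.500: state=(-1.110, 0.040)
t=5.000: state=(-1.121, 0.007)
t=5.500: state=(-1.116, -0.024)
t=6.000: state=(-1.097, -0.053)
t=6.500: state=(-1.066, -0.079)
t=7.000: state=(-1.026, -0.101)
t=7.500: state=(-0.977, -0.119)
t=8.000: state=(-0.919, -0.132)
t=8.500: state=(-0.850, -0.141)
t=9.000: state=(-0.768, -0.144)
t=9.500: state=(-0.668, -0.140)
t=10.000: state=(-0.538, -0.130)
t=10.500: state=(-0.362, -0.110)
t=11.000: state=(-0.106, -0.077)
t=11.500: state=(0.285, -0.025)
t=11.620: state=(0.405, -0.008)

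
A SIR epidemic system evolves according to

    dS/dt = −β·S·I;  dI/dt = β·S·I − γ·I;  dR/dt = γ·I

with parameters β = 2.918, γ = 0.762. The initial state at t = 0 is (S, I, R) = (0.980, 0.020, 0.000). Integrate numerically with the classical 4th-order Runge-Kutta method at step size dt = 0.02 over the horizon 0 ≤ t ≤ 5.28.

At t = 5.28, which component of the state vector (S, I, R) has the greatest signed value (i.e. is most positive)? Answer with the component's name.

largest component: R

t=0.000: state=(0.980, 0.020, 0.000)
step 1 (dt=0.02): k1=(-0.057, 0.042, 0.015), k2=(-0.058, 0.043, 0.016), k3=(-0.058, 0.043, 0.016), k4=(-0.060, 0.044, 0.016); state += dt/6·(k1+2k2+2k3+k4)
t=0.020: state=(0.979, 0.021, 0.000)
t=0.040: state=(0.978, 0.022, 0.001)
t=0.060: state=(0.976, 0.023, 0.001)
continuing one RK4 step at a time; state shown every 10 steps (Δt=0.2):
t=0.200: state=(0.966, 0.030, 0.004)
t=0.400: state=(0.945, 0.045, 0.009)
t=0.600: state=(0.915, 0.067, 0.018)
t=0.800: state=(0.872, 0.097, 0.030)
t=1.000: state=(0.815, 0.137, 0.048)
t=1.200: state=(0.742, 0.185, 0.073)
t=1.400: state=(0.656, 0.239, 0.105)
t=1.600: state=(0.561, 0.293, 0.145)
t=1.800: state=(0.467, 0.340, 0.194)
t=2.000: state=(0.379, 0.373, 0.248)
t=2.200: state=(0.303, 0.390, 0.307)
t=2.400: state=(0.241, 0.393, 0.367)
t=2.600: state=(0.192, 0.382, 0.426)
t=2.800: state=(0.154, 0.363, 0.483)
t=3.000: state=(0.126, 0.338, 0.536)
t=3.200: state=(0.104, 0.310, 0.586)
t=3.400: state=(0.088, 0.282, 0.631)
t=3.600: state=(0.075, 0.254, 0.671)
t=3.800: state=(0.065, 0.227, 0.708)
t=4.000: state=(0.057, 0.202, 0.741)
t=4.200: state=(0.051, 0.179, 0.770)
t=4.400: state=(0.047, 0.158, 0.795)
t=4.600: state=(0.043, 0.139, 0.818)
t=4.800: state=(0.040, 0.123, 0.838)
t=5.000: state=(0.037, 0.108, 0.855)
t=5.200: state=(0.035, 0.094, 0.871)
t=5.280: state=(0.034, 0.089, 0.876)
compare at T: S=0.034, I=0.089, R=0.876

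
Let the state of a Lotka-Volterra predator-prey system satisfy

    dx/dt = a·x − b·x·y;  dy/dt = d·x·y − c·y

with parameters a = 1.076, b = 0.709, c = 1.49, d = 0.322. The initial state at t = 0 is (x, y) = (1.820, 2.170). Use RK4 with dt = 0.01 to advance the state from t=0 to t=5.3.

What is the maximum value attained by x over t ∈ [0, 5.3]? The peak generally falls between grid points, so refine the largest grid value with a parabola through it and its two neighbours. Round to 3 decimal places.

t=0.000: state=(1.820, 2.170)
step 1 (dt=0.01): k1=(-0.842, -1.962), k2=(-0.827, -1.956), k3=(-0.827, -1.956), k4=(-0.813, -1.950); state += dt/6·(k1+2k2+2k3+k4)
t=0.010: state=(1.812, 2.150)
t=0.020: state=(1.804, 2.131)
t=0.030: state=(1.796, 2.112)
continuing one RK4 step at a time; state shown every 20 steps (Δt=0.2):
t=0.200: state=(1.704, 1.803)
t=0.400: state=(1.674, 1.492)
t=0.600: state=(1.712, 1.235)
t=0.800: state=(1.810, 1.026)
t=1.000: state=(1.964, 0.860)
t=1.200: state=(2.177, 0.729)
t=1.400: state=(2.453, 0.628)
t=1.600: state=(2.799, 0.552)
t=1.800: state=(3.223, 0.497)
t=2.000: state=(3.735, 0.461)
t=2.200: state=(4.344, 0.444)
t=2.400: state=(5.059, 0.446)
t=2.600: state=(5.881, 0.470)
t=2.800: state=(6.799, 0.525)
t=3.000: state=(7.777, 0.623)
t=3.200: state=(8.735, 0.788)
t=3.400: state=(9.521, 1.054)
t=3.600: state=(9.894, 1.466)
t=3.800: state=(9.583, 2.046)
t=4.000: state=(8.474, 2.728)
t=4.200: state=(6.828, 3.319)
t=4.400: state=(5.155, 3.620)
t=4.600: state=(3.823, 3.580)
t=4.800: state=(2.906, 3.293)
t=5.000: state=(2.323, 2.889)
t=5.200: state=(1.972, 2.460)
t=5.300: state=(1.858, 2.254)
largest grid value and its neighbours: x(3.610)=9.89687, x(3.620)=9.89783, x(3.630)=9.89698
parabola through these three points peaks at t≈3.620 with x≈9.89783

max x = 9.898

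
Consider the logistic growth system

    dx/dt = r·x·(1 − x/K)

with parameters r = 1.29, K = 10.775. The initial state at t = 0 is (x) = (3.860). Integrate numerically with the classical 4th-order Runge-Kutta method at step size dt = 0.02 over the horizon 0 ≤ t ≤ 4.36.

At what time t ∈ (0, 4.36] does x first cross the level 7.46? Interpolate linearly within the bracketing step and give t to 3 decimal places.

t=0.000: state=(3.860)
step 1 (dt=0.02): k1=(3.196), k2=(3.207), k3=(3.207), k4=(3.219); state += dt/6·(k1+2k2+2k3+k4)
t=0.020: state=(3.924)
t=0.040: state=(3.989)
t=0.060: state=(4.054)
continuing one RK4 step at a time; state shown every 10 steps (Δt=0.2):
t=0.200: state=(4.520)
t=0.400: state=(5.207)
t=0.600: state=(5.900)
t=0.800: state=(6.577)
t=1.000: state=(7.216)
t=1.080: state=(7.458)
next step: t=1.100: state=(7.517) — x has crossed 7.46
linear interpolation between t=1.080 (7.45788) and t=1.100 (7.51682) → t≈1.081

t = 1.081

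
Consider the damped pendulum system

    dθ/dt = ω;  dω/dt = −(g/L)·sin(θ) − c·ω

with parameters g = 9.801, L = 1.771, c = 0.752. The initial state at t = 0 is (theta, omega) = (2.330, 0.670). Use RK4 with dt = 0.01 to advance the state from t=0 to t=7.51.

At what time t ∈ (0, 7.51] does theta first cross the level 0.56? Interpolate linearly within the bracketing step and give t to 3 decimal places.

t = 1.170

t=0.000: state=(2.330, 0.670)
step 1 (dt=0.01): k1=(0.670, -4.518), k2=(0.647, -4.488), k3=(0.648, -4.489), k4=(0.625, -4.460); state += dt/6·(k1+2k2+2k3+k4)
t=0.010: state=(2.336, 0.625)
t=0.020: state=(2.343, 0.581)
t=0.030: state=(2.348, 0.537)
continuing one RK4 step at a time; state shown every 25 steps (Δt=0.25):
t=0.250: state=(2.369, -0.324)
t=0.500: state=(2.176, -1.217)
t=0.750: state=(1.755, -2.158)
t=1.000: state=(1.103, -3.016)
t=1.170: state=(0.561, -3.298)
next step: t=1.180: state=(0.528, -3.301) — theta has crossed 0.56
linear interpolation between t=1.170 (0.56080) and t=1.180 (0.52781) → t≈1.170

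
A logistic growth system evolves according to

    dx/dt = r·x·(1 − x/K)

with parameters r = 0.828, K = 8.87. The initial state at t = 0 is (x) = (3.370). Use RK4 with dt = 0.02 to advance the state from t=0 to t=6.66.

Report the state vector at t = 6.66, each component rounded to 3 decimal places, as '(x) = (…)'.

(x) = (8.812)

t=0.000: state=(3.370)
step 1 (dt=0.02): k1=(1.730), k2=(1.734), k3=(1.734), k4=(1.737); state += dt/6·(k1+2k2+2k3+k4)
t=0.020: state=(3.405)
t=0.040: state=(3.439)
t=0.060: state=(3.474)
continuing one RK4 step at a time; state shown every 25 steps (Δt=0.5):
t=0.500: state=(4.267)
t=1.000: state=(5.178)
t=1.500: state=(6.028)
t=2.000: state=(6.763)
t=2.500: state=(7.355)
t=3.000: state=(7.807)
t=3.500: state=(8.138)
t=4.000: state=(8.372)
t=4.500: state=(8.534)
t=5.000: state=(8.645)
t=5.500: state=(8.720)
t=6.000: state=(8.770)
t=6.500: state=(8.804)
t=6.660: state=(8.812)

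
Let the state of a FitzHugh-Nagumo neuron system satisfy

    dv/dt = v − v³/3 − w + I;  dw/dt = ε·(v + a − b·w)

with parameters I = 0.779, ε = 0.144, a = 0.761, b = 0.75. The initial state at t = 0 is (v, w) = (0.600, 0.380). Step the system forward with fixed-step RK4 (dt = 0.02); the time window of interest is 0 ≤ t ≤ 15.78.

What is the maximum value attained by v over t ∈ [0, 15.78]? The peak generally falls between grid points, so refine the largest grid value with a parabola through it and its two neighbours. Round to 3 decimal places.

t=0.000: state=(0.600, 0.380)
step 1 (dt=0.02): k1=(0.927, 0.155), k2=(0.931, 0.156), k3=(0.931, 0.156), k4=(0.936, 0.157); state += dt/6·(k1+2k2+2k3+k4)
t=0.020: state=(0.619, 0.383)
t=0.040: state=(0.637, 0.386)
t=0.060: state=(0.656, 0.390)
continuing one RK4 step at a time; state shown every 50 steps (Δt=1):
t=1.000: state=(1.488, 0.593)
t=2.000: state=(1.699, 0.860)
t=3.000: state=(1.617, 1.104)
t=4.000: state=(1.488, 1.306)
t=5.000: state=(1.342, 1.470)
t=6.000: state=(1.175, 1.595)
t=7.000: state=(0.969, 1.682)
t=8.000: state=(0.674, 1.727)
t=9.000: state=(0.122, 1.713)
t=10.000: state=(-1.102, 1.582)
t=11.000: state=(-1.892, 1.302)
t=12.000: state=(-1.875, 1.013)
t=13.000: state=(-1.775, 0.764)
t=14.000: state=(-1.670, 0.554)
t=15.000: state=(-1.563, 0.381)
t=15.780: state=(-1.478, 0.269)
largest grid value and its neighbours: v(1.900)=1.69968, v(1.920)=1.69978, v(1.940)=1.69977
parabola through these three points peaks at t≈1.929 with v≈1.69979

max v = 1.700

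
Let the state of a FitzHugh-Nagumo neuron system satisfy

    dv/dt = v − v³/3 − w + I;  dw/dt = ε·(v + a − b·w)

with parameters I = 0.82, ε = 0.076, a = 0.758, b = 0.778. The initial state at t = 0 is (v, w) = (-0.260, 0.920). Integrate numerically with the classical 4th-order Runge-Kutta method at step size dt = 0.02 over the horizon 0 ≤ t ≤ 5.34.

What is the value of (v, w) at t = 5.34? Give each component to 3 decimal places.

(v, w) = (-1.561, 0.468)

t=0.000: state=(-0.260, 0.920)
step 1 (dt=0.02): k1=(-0.354, -0.017), k2=(-0.357, -0.017), k3=(-0.357, -0.017), k4=(-0.360, -0.017); state += dt/6·(k1+2k2+2k3+k4)
t=0.020: state=(-0.267, 0.920)
t=0.040: state=(-0.274, 0.919)
t=0.060: state=(-0.282, 0.919)
continuing one RK4 step at a time; state shown every 10 steps (Δt=0.2):
t=0.200: state=(-0.337, 0.916)
t=0.400: state=(-0.429, 0.911)
t=0.600: state=(-0.535, 0.905)
t=0.800: state=(-0.656, 0.896)
t=1.000: state=(-0.789, 0.886)
t=1.200: state=(-0.930, 0.874)
t=1.400: state=(-1.073, 0.860)
t=1.600: state=(-1.208, 0.845)
t=1.800: state=(-1.329, 0.827)
t=2.000: state=(-1.429, 0.808)
t=2.200: state=(-1.506, 0.788)
t=2.400: state=(-1.563, 0.766)
t=2.600: state=(-1.602, 0.745)
t=2.800: state=(-1.627, 0.723)
t=3.000: state=(-1.641, 0.702)
t=3.200: state=(-1.648, 0.680)
t=3.400: state=(-1.648, 0.658)
t=3.600: state=(-1.645, 0.637)
t=3.800: state=(-1.640, 0.616)
t=4.000: state=(-1.632, 0.596)
t=4.200: state=(-1.623, 0.576)
t=4.400: state=(-1.614, 0.556)
t=4.600: state=(-1.603, 0.537)
t=4.800: state=(-1.592, 0.518)
t=5.000: state=(-1.581, 0.499)
t=5.200: state=(-1.569, 0.481)
t=5.340: state=(-1.561, 0.468)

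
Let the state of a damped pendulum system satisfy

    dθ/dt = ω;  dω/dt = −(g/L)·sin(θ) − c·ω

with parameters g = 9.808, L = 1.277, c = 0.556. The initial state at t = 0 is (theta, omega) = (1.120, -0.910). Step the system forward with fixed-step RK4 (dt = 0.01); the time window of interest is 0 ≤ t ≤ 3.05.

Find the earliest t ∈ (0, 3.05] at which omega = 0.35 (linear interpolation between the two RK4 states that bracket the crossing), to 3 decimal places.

t=0.000: state=(1.120, -0.910)
step 1 (dt=0.01): k1=(-0.910, -6.407), k2=(-0.942, -6.374), k3=(-0.942, -6.374), k4=(-0.974, -6.340); state += dt/6·(k1+2k2+2k3+k4)
t=0.010: state=(1.111, -0.974)
t=0.020: state=(1.101, -1.037)
t=0.030: state=(1.090, -1.099)
continuing one RK4 step at a time; state shown every 10 steps (Δt=0.1):
t=0.100: state=(0.998, -1.513)
t=0.200: state=(0.820, -2.022)
t=0.300: state=(0.598, -2.399)
t=0.400: state=(0.346, -2.609)
t=0.500: state=(0.083, -2.626)
t=0.600: state=(-0.172, -2.448)
t=0.700: state=(-0.401, -2.102)
t=0.800: state=(-0.589, -1.631)
t=0.900: state=(-0.725, -1.084)
t=1.000: state=(-0.804, -0.506)
t=1.100: state=(-0.826, 0.068)
t=1.150: state=(-0.816, 0.344)
next step: t=1.160: state=(-0.812, 0.397) — omega has crossed 0.35
linear interpolation between t=1.150 (0.34368) and t=1.160 (0.39746) → t≈1.151

t = 1.151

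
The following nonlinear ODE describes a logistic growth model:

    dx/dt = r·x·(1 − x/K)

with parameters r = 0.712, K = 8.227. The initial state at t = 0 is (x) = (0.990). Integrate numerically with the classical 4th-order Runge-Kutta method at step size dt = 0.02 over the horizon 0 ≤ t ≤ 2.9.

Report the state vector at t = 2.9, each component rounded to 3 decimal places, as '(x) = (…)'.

(x) = (4.269)

t=0.000: state=(0.990)
step 1 (dt=0.02): k1=(0.620), k2=(0.623), k3=(0.623), k4=(0.627); state += dt/6·(k1+2k2+2k3+k4)
t=0.020: state=(1.002)
t=0.040: state=(1.015)
t=0.060: state=(1.028)
continuing one RK4 step at a time; state shown every 5 steps (Δt=0.1):
t=0.100: state=(1.054)
t=0.200: state=(1.121)
t=0.300: state=(1.192)
t=0.400: state=(1.266)
t=0.500: state=(1.344)
t=0.600: state=(1.426)
t=0.700: state=(1.512)
t=0.800: state=(1.602)
t=0.900: state=(1.696)
t=1.000: state=(1.794)
t=1.100: state=(1.895)
t=1.200: state=(2.001)
t=1.300: state=(2.111)
t=1.400: state=(2.225)
t=1.500: state=(2.342)
t=1.600: state=(2.463)
t=1.700: state=(2.588)
t=1.800: state=(2.716)
t=1.900: state=(2.847)
t=2.000: state=(2.981)
t=2.100: state=(3.118)
t=2.200: state=(3.257)
t=2.300: state=(3.398)
t=2.400: state=(3.540)
t=2.500: state=(3.685)
t=2.600: state=(3.830)
t=2.700: state=(3.976)
t=2.800: state=(4.122)
t=2.900: state=(4.269)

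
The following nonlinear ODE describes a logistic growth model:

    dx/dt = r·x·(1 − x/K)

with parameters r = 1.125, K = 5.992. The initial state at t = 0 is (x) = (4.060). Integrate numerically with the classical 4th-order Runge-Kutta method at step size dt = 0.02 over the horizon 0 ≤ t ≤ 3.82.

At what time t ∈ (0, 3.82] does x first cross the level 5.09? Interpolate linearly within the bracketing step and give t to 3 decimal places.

t = 0.878

t=0.000: state=(4.060)
step 1 (dt=0.02): k1=(1.473), k2=(1.467), k3=(1.467), k4=(1.461); state += dt/6·(k1+2k2+2k3+k4)
t=0.020: state=(4.089)
t=0.040: state=(4.118)
t=0.060: state=(4.147)
continuing one RK4 step at a time; state shown every 10 steps (Δt=0.2):
t=0.200: state=(4.342)
t=0.400: state=(4.597)
t=0.600: state=(4.823)
t=0.800: state=(5.021)
t=0.860: state=(5.074)
next step: t=0.880: state=(5.092) — x has crossed 5.09
linear interpolation between t=0.860 (5.07434) and t=0.880 (5.09169) → t≈0.878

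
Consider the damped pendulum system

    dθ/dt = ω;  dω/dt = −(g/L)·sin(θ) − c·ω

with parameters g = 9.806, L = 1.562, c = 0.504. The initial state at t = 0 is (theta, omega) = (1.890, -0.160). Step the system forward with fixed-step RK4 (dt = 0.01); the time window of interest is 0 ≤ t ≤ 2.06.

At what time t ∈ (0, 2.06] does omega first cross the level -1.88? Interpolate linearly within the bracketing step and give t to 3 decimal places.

t = 0.307

t=0.000: state=(1.890, -0.160)
step 1 (dt=0.01): k1=(-0.160, -5.880), k2=(-0.189, -5.867), k3=(-0.189, -5.867), k4=(-0.219, -5.854); state += dt/6·(k1+2k2+2k3+k4)
t=0.010: state=(1.888, -0.219)
t=0.020: state=(1.886, -0.277)
t=0.030: state=(1.883, -0.335)
continuing one RK4 step at a time; state shown every 10 steps (Δt=0.1):
t=0.100: state=(1.845, -0.737)
t=0.200: state=(1.743, -1.297)
t=0.300: state=(1.586, -1.842)
next step: t=0.310: state=(1.567, -1.895) — omega has crossed -1.88
linear interpolation between t=0.300 (-1.84165) and t=0.310 (-1.89501) → t≈0.307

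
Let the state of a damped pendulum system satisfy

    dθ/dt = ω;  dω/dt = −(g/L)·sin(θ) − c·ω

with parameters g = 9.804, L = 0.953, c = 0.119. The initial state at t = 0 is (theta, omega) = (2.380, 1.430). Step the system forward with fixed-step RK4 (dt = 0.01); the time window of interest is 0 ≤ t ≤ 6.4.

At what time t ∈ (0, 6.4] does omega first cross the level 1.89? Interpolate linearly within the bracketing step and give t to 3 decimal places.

t = 1.967

t=0.000: state=(2.380, 1.430)
step 1 (dt=0.01): k1=(1.430, -7.269), k2=(1.394, -7.212), k3=(1.394, -7.213), k4=(1.358, -7.156); state += dt/6·(k1+2k2+2k3+k4)
t=0.010: state=(2.394, 1.358)
t=0.020: state=(2.407, 1.287)
t=0.030: state=(2.420, 1.217)
continuing one RK4 step at a time; state shown every 25 steps (Δt=0.25):
t=0.250: state=(2.533, -0.148)
t=0.500: state=(2.303, -1.755)
t=0.750: state=(1.602, -3.963)
t=1.000: state=(0.339, -5.849)
t=1.250: state=(-1.059, -4.799)
t=1.500: state=(-1.934, -2.205)
t=1.750: state=(-2.199, 0.023)
t=1.960: state=(-2.008, 1.823)
next step: t=1.970: state=(-1.989, 1.915) — omega has crossed 1.89
linear interpolation between t=1.960 (1.82330) and t=1.970 (1.91468) → t≈1.967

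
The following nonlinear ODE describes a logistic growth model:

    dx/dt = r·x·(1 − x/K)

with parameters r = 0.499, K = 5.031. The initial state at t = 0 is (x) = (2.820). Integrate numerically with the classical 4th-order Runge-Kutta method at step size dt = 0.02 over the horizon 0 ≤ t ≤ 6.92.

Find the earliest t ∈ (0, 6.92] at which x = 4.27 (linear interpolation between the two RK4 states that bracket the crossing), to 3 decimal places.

t=0.000: state=(2.820)
step 1 (dt=0.02): k1=(0.618), k2=(0.618), k3=(0.618), k4=(0.618); state += dt/6·(k1+2k2+2k3+k4)
t=0.020: state=(2.832)
t=0.040: state=(2.845)
t=0.060: state=(2.857)
continuing one RK4 step at a time; state shown every 25 steps (Δt=0.5):
t=0.500: state=(3.123)
t=1.000: state=(3.408)
t=1.500: state=(3.670)
t=2.000: state=(3.903)
t=2.500: state=(4.106)
t=2.960: state=(4.267)
next step: t=2.980: state=(4.274) — x has crossed 4.27
linear interpolation between t=2.960 (4.26715) and t=2.980 (4.27359) → t≈2.969

t = 2.969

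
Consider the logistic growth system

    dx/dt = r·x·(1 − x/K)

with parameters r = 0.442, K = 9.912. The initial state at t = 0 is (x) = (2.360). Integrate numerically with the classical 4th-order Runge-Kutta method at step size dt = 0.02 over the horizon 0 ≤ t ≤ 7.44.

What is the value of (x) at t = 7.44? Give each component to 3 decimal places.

(x) = (8.855)

t=0.000: state=(2.360)
step 1 (dt=0.02): k1=(0.795), k2=(0.797), k3=(0.797), k4=(0.798); state += dt/6·(k1+2k2+2k3+k4)
t=0.020: state=(2.376)
t=0.040: state=(2.392)
t=0.060: state=(2.408)
continuing one RK4 step at a time; state shown every 25 steps (Δt=0.5):
t=0.500: state=(2.780)
t=1.000: state=(3.243)
t=1.500: state=(3.742)
t=2.000: state=(4.269)
t=2.500: state=(4.812)
t=3.000: state=(5.359)
t=3.500: state=(5.896)
t=4.000: state=(6.411)
t=4.500: state=(6.894)
t=5.000: state=(7.337)
t=5.500: state=(7.735)
t=6.000: state=(8.087)
t=6.500: state=(8.394)
t=7.000: state=(8.657)
t=7.440: state=(8.855)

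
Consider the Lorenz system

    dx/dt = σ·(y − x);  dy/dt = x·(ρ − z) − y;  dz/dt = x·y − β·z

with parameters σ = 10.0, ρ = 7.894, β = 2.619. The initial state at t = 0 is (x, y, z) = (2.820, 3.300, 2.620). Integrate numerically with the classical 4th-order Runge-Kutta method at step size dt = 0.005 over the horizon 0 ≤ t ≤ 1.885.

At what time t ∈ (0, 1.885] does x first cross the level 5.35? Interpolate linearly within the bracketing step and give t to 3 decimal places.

t = 0.269

t=0.000: state=(2.820, 3.300, 2.620)
step 1 (dt=0.005): k1=(4.800, 11.573, 2.444), k2=(4.969, 11.590, 2.550), k3=(4.966, 11.591, 2.551), k4=(5.131, 11.609, 2.658); state += dt/6·(k1+2k2+2k3+k4)
t=0.005: state=(2.845, 3.358, 2.633)
t=0.010: state=(2.871, 3.416, 2.647)
t=0.015: state=(2.899, 3.474, 2.662)
continuing one RK4 step at a time; state shown every 20 steps (Δt=0.1):
t=0.100: state=(3.562, 4.506, 3.116)
t=0.200: state=(4.614, 5.721, 4.265)
t=0.265: state=(5.312, 6.320, 5.400)
next step: t=0.270: state=(5.362, 6.354, 5.498) — x has crossed 5.35
linear interpolation between t=0.265 (5.31216) and t=0.270 (5.36217) → t≈0.269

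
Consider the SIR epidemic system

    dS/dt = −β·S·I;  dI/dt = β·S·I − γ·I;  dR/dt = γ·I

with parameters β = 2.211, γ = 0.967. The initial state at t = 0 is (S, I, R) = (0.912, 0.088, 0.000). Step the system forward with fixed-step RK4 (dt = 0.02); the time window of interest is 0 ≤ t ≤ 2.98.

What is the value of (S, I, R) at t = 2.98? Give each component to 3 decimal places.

t=0.000: state=(0.912, 0.088, 0.000)
step 1 (dt=0.02): k1=(-0.177, 0.092, 0.085), k2=(-0.179, 0.093, 0.086), k3=(-0.179, 0.093, 0.086), k4=(-0.180, 0.094, 0.087); state += dt/6·(k1+2k2+2k3+k4)
t=0.020: state=(0.908, 0.090, 0.002)
t=0.040: state=(0.905, 0.092, 0.003)
t=0.060: state=(0.901, 0.094, 0.005)
continuing one RK4 step at a time; state shown every 5 steps (Δt=0.1):
t=0.100: state=(0.893, 0.098, 0.009)
t=0.200: state=(0.873, 0.108, 0.019)
t=0.300: state=(0.852, 0.118, 0.030)
t=0.400: state=(0.829, 0.129, 0.042)
t=0.500: state=(0.805, 0.141, 0.055)
t=0.600: state=(0.779, 0.152, 0.069)
t=0.700: state=(0.752, 0.164, 0.084)
t=0.800: state=(0.725, 0.175, 0.101)
t=0.900: state=(0.696, 0.186, 0.118)
t=1.000: state=(0.668, 0.196, 0.136)
t=1.100: state=(0.639, 0.206, 0.156)
t=1.200: state=(0.610, 0.214, 0.176)
t=1.300: state=(0.581, 0.222, 0.197)
t=1.400: state=(0.553, 0.228, 0.219)
t=1.500: state=(0.525, 0.233, 0.241)
t=1.600: state=(0.498, 0.237, 0.264)
t=1.700: state=(0.473, 0.240, 0.287)
t=1.800: state=(0.448, 0.241, 0.311)
t=1.900: state=(0.425, 0.241, 0.334)
t=2.000: state=(0.403, 0.240, 0.357)
t=2.100: state=(0.382, 0.237, 0.380)
t=2.200: state=(0.363, 0.234, 0.403)
t=2.300: state=(0.345, 0.230, 0.425)
t=2.400: state=(0.328, 0.225, 0.447)
t=2.500: state=(0.312, 0.219, 0.469)
t=2.600: state=(0.298, 0.213, 0.490)
t=2.700: state=(0.284, 0.206, 0.510)
t=2.800: state=(0.272, 0.199, 0.530)
t=2.900: state=(0.260, 0.191, 0.548)
t=2.980: state=(0.252, 0.185, 0.563)

(S, I, R) = (0.252, 0.185, 0.563)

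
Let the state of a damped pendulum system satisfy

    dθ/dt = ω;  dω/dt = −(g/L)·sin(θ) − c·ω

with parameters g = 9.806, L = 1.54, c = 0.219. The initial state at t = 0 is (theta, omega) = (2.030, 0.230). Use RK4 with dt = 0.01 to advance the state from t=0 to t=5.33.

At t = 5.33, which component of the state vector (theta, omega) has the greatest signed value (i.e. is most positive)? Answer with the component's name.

largest component: omega

t=0.000: state=(2.030, 0.230)
step 1 (dt=0.01): k1=(0.230, -5.758), k2=(0.201, -5.749), k3=(0.201, -5.749), k4=(0.173, -5.740); state += dt/6·(k1+2k2+2k3+k4)
t=0.010: state=(2.032, 0.173)
t=0.020: state=(2.033, 0.115)
t=0.030: state=(2.034, 0.058)
continuing one RK4 step at a time; state shown every 20 steps (Δt=0.2):
t=0.200: state=(1.962, -0.905)
t=0.400: state=(1.666, -2.065)
t=0.600: state=(1.138, -3.194)
t=0.800: state=(0.415, -3.919)
t=1.000: state=(-0.371, -3.772)
t=1.200: state=(-1.038, -2.801)
t=1.400: state=(-1.469, -1.498)
t=1.600: state=(-1.637, -0.189)
t=1.800: state=(-1.549, 1.064)
t=2.000: state=(-1.216, 2.240)
t=2.200: state=(-0.670, 3.150)
t=2.400: state=(0.001, 3.419)
t=2.600: state=(0.642, 2.872)
t=2.800: state=(1.113, 1.784)
t=3.000: state=(1.345, 0.527)
t=3.200: state=(1.325, -0.713)
t=3.400: state=(1.067, -1.846)
t=3.600: state=(0.606, -2.694)
t=3.800: state=(0.028, -2.964)
t=4.000: state=(-0.531, -2.519)
t=4.200: state=(-0.945, -1.563)
t=4.400: state=(-1.144, -0.408)
t=4.600: state=(-1.109, 0.744)
t=4.800: state=(-0.855, 1.757)
t=5.000: state=(-0.429, 2.431)
t=5.200: state=(0.079, 2.541)
t=5.330: state=(0.395, 2.276)
compare at T: theta=0.395, omega=2.276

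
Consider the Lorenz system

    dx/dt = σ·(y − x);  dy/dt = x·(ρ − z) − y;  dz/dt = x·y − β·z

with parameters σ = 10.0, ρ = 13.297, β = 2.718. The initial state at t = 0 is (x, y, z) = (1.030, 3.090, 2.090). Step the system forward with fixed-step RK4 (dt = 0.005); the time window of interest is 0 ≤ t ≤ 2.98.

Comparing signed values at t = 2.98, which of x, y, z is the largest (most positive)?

t=0.000: state=(1.030, 3.090, 2.090)
step 1 (dt=0.005): k1=(20.600, 8.453, -2.498), k2=(20.296, 9.016, -2.299), k3=(20.318, 9.006, -2.301), k4=(20.034, 9.560, -2.102); state += dt/6·(k1+2k2+2k3+k4)
t=0.005: state=(1.132, 3.135, 2.079)
t=0.010: state=(1.230, 3.186, 2.069)
t=0.015: state=(1.327, 3.241, 2.061)
continuing one RK4 step at a time; state shown every 20 steps (Δt=0.1):
t=0.100: state=(2.905, 4.906, 2.302)
t=0.200: state=(5.375, 8.375, 4.193)
t=0.300: state=(8.676, 11.891, 9.719)
t=0.400: state=(10.469, 10.162, 17.476)
t=0.500: state=(7.988, 4.035, 19.179)
t=0.600: state=(4.199, 1.089, 15.817)
t=0.700: state=(2.041, 0.741, 12.263)
t=0.800: state=(1.315, 1.035, 9.463)
t=0.900: state=(1.311, 1.536, 7.353)
t=1.000: state=(1.732, 2.354, 5.859)
t=1.100: state=(2.598, 3.740, 5.039)
t=1.200: state=(4.092, 5.972, 5.267)
t=1.300: state=(6.342, 8.876, 7.474)
t=1.400: state=(8.696, 10.478, 12.388)
t=1.500: state=(9.104, 7.954, 17.055)
t=1.600: state=(6.840, 3.972, 17.132)
t=1.700: state=(4.260, 2.213, 14.444)
t=1.800: state=(2.867, 2.077, 11.627)
t=1.900: state=(2.533, 2.590, 9.388)
t=2.000: state=(2.898, 3.553, 7.871)
t=2.100: state=(3.837, 5.063, 7.264)
t=2.200: state=(5.340, 7.086, 8.000)
t=2.300: state=(7.146, 8.843, 10.574)
t=2.400: state=(8.276, 8.610, 14.209)
t=2.500: state=(7.643, 6.158, 16.105)
t=2.600: state=(5.819, 3.941, 15.179)
t=2.700: state=(4.273, 3.146, 13.056)
t=2.800: state=(3.588, 3.316, 11.018)
t=2.900: state=(3.662, 4.051, 9.541)
t=2.980: state=(4.149, 4.968, 8.937)
compare at T: x=4.149, y=4.968, z=8.937

largest component: z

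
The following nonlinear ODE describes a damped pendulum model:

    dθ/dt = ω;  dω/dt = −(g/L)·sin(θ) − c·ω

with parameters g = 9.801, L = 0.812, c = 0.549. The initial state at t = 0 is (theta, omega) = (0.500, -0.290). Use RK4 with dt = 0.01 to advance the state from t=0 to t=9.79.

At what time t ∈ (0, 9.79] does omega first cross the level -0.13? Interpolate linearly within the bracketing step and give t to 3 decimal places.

t = 0.841

t=0.000: state=(0.500, -0.290)
step 1 (dt=0.01): k1=(-0.290, -5.628), k2=(-0.318, -5.597), k3=(-0.318, -5.595), k4=(-0.346, -5.563); state += dt/6·(k1+2k2+2k3+k4)
t=0.010: state=(0.497, -0.346)
t=0.020: state=(0.493, -0.401)
t=0.030: state=(0.489, -0.456)
continuing one RK4 step at a time; state shown every 50 steps (Δt=0.5):
t=0.500: state=(-0.098, -1.435)
t=0.840: state=(-0.391, -0.134)
next step: t=0.850: state=(-0.392, -0.087) — omega has crossed -0.13
linear interpolation between t=0.840 (-0.13413) and t=0.850 (-0.08743) → t≈0.841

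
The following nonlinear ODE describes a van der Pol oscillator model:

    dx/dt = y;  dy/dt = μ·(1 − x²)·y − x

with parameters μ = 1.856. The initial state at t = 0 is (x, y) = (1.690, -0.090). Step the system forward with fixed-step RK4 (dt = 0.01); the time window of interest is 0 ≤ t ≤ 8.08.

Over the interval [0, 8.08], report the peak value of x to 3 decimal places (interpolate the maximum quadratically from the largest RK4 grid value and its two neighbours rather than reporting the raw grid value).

max x = 2.019

t=0.000: state=(1.690, -0.090)
step 1 (dt=0.01): k1=(-0.090, -1.380), k2=(-0.097, -1.356), k3=(-0.097, -1.356), k4=(-0.104, -1.333); state += dt/6·(k1+2k2+2k3+k4)
t=0.010: state=(1.689, -0.104)
t=0.020: state=(1.688, -0.117)
t=0.030: state=(1.687, -0.129)
continuing one RK4 step at a time; state shown every 50 steps (Δt=0.5):
t=0.500: state=(1.537, -0.447)
t=1.000: state=(1.263, -0.660)
t=1.500: state=(0.841, -1.100)
t=2.000: state=(0.004, -2.525)
t=2.500: state=(-1.605, -2.563)
t=3.000: state=(-2.012, 0.125)
t=3.500: state=(-1.869, 0.365)
t=4.000: state=(-1.666, 0.449)
t=4.500: state=(-1.413, 0.576)
t=5.000: state=(-1.067, 0.849)
t=5.500: state=(-0.481, 1.657)
t=6.000: state=(0.842, 3.630)
t=6.500: state=(1.986, 0.491)
t=7.000: state=(1.949, -0.311)
t=7.500: state=(1.766, -0.408)
t=8.000: state=(1.540, -0.506)
t=8.080: state=(1.498, -0.527)
largest grid value and its neighbours: x(6.640)=2.01860, x(6.650)=2.01878, x(6.660)=2.01876
parabola through these three points peaks at t≈6.654 with x≈2.01879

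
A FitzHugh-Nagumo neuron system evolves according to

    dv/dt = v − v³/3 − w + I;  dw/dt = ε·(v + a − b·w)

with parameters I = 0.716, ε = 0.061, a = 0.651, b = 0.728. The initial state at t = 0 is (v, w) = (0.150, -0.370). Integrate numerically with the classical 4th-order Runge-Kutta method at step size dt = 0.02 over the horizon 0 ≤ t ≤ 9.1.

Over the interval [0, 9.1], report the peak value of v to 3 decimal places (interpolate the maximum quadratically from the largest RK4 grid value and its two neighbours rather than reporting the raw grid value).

max v = 2.042

t=0.000: state=(0.150, -0.370)
step 1 (dt=0.02): k1=(1.235, 0.065), k2=(1.246, 0.066), k3=(1.246, 0.066), k4=(1.258, 0.067); state += dt/6·(k1+2k2+2k3+k4)
t=0.020: state=(0.175, -0.369)
t=0.040: state=(0.200, -0.367)
t=0.060: state=(0.226, -0.366)
continuing one RK4 step at a time; state shown every 25 steps (Δt=0.5):
t=0.500: state=(0.902, -0.327)
t=1.000: state=(1.658, -0.261)
t=1.500: state=(1.982, -0.179)
t=2.000: state=(2.041, -0.095)
t=2.500: state=(2.032, -0.012)
t=3.000: state=(2.010, 0.069)
t=3.500: state=(1.984, 0.148)
t=4.000: state=(1.958, 0.223)
t=4.500: state=(1.932, 0.297)
t=5.000: state=(1.906, 0.368)
t=5.500: state=(1.879, 0.437)
t=6.000: state=(1.852, 0.503)
t=6.500: state=(1.826, 0.567)
t=7.000: state=(1.799, 0.629)
t=7.500: state=(1.772, 0.688)
t=8.000: state=(1.744, 0.746)
t=8.500: state=(1.717, 0.801)
t=9.000: state=(1.689, 0.855)
t=9.100: state=(1.683, 0.865)
largest grid value and its neighbours: v(2.080)=2.04180, v(2.100)=2.04180, v(2.120)=2.04174
parabola through these three points peaks at t≈2.090 with v≈2.04181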